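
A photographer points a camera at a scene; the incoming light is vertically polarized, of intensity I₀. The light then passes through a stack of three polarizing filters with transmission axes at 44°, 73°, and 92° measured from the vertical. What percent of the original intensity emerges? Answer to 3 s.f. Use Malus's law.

≈ 35.4%

By Malus's law, I₁ = I₀ cos²(44° − 0°) = I₀ cos²(44°) = 0.5174 I₀.
I₂ = I₁ cos²(73° − 44°) = 0.5174 I₀ · cos²(29°) = 0.3958 I₀.
I₃ = I₂ cos²(92° − 73°) = 0.3958 I₀ · cos²(19°) = 0.3539 I₀.
That is 35.39% of the incident intensity.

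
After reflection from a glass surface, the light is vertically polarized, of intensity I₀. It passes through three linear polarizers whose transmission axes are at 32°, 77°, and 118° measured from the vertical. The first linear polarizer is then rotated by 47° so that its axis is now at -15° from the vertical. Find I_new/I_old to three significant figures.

Before rotation:
I₁ = I₀ cos²(32° − 0°) = I₀ cos²(32°) = 0.7192 I₀.
I₂ = I₁ cos²(77° − 32°) = 0.7192 I₀ · cos²(45°) = 0.3596 I₀.
I₃ = I₂ cos²(118° − 77°) = 0.3596 I₀ · cos²(41°) = 0.2048 I₀.
After rotation:
I₁ = I₀ cos²(-15° − 0°) = I₀ cos²(15°) = 0.933 I₀.
Angle between axes 1 and 2: 88°. I₂ = 0.933 I₀ · cos²(88°) = 0.001136 I₀.
I₃ = I₂ cos²(118° − 77°) = 0.001136 I₀ · cos²(41°) = 0.0006473 I₀.
Ratio = 0.0006473 / 0.2048 = 0.00316.

I_new/I_old ≈ 0.00316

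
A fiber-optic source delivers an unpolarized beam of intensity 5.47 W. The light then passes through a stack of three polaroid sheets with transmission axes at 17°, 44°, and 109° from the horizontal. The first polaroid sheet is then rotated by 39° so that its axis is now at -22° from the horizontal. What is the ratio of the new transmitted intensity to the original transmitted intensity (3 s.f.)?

I_new/I_old ≈ 0.208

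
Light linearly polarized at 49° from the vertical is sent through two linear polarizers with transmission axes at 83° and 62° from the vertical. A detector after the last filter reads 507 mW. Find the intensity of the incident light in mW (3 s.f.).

By Malus's law, I₁ = I₀ cos²(83° − 49°) = I₀ cos²(34°) = 0.6873 I₀.
I₂ = I₁ cos²(62° − 83°) = 0.6873 I₀ · cos²(21°) = 0.599 I₀.
So 507 mW = 0.599 I₀, giving I₀ = 507/0.599 = 846.4 mW.

I₀ ≈ 846 mW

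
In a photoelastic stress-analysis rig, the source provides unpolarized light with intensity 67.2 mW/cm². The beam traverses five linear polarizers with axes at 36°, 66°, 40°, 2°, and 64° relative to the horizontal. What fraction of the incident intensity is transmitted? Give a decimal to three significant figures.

Unpolarized light through the first polarizer → I₁ = 67.2 mW/cm²/2 = 33.6 mW/cm², polarized at 36°.
I₂ = I₁ · cos²(30°) = 33.6 · 0.75 = 25.2 mW/cm².
I₃ = I₂ · cos²(26°) = 25.2 · 0.8078 = 20.36 mW/cm².
I₄ = I₃ · cos²(38°) = 20.36 · 0.621 = 12.64 mW/cm².
I₅ = I₄ · cos²(62°) = 12.64 · 0.2204 = 2.786 mW/cm².
Transmitted fraction = 0.04146.

I/I₀ ≈ 0.0415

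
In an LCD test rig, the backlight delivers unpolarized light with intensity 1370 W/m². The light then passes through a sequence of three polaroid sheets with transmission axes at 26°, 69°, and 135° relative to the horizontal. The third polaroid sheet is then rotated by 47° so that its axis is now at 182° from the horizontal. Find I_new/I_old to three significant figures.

I_new/I_old ≈ 0.923

Before rotation:
Unpolarized light through the first polarizer → I₁ = ½ I₀, now polarized at 26°.
I₂ = I₁ cos²(69° − 26°) = 0.5 I₀ · cos²(43°) = 0.2674 I₀.
I₃ = I₂ cos²(135° − 69°) = 0.2674 I₀ · cos²(66°) = 0.04424 I₀.
After rotation:
Unpolarized light through the first polarizer → I₁ = ½ I₀, now polarized at 26°.
I₂ = I₁ cos²(69° − 26°) = 0.5 I₀ · cos²(43°) = 0.2674 I₀.
Angle between axes 2 and 3: 67°. I₃ = 0.2674 I₀ · cos²(67°) = 0.04083 I₀.
Ratio = 0.04083 / 0.04424 = 0.9228.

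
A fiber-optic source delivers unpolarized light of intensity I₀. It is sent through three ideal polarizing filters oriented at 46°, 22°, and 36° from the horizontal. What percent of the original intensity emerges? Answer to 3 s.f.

≈ 39.3%

Unpolarized light through the first polarizer → I₁ = ½ I₀, now polarized at 46°.
I₂ = I₁ cos²(22° − 46°) = 0.5 I₀ · cos²(24°) = 0.4173 I₀.
I₃ = I₂ cos²(36° − 22°) = 0.4173 I₀ · cos²(14°) = 0.3929 I₀.
That is 39.29% of the incident intensity.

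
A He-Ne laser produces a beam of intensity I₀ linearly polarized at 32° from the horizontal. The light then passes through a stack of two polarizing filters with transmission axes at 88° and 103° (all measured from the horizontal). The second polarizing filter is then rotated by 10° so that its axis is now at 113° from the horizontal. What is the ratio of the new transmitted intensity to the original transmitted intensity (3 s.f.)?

I_new/I_old ≈ 0.880

Before rotation:
By Malus's law, I₁ = I₀ cos²(88° − 32°) = I₀ cos²(56°) = 0.3127 I₀.
I₂ = I₁ cos²(103° − 88°) = 0.3127 I₀ · cos²(15°) = 0.2917 I₀.
After rotation:
I₁ = I₀ cos²(88° − 32°) = I₀ cos²(56°) = 0.3127 I₀.
I₂ = I₁ cos²(113° − 88°) = 0.3127 I₀ · cos²(25°) = 0.2568 I₀.
Ratio = 0.2568 / 0.2917 = 0.8804.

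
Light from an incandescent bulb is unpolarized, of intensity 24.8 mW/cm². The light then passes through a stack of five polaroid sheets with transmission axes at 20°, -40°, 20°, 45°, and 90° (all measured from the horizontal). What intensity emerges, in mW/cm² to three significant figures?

Unpolarized light through the first polarizer → I₁ = 24.8 mW/cm²/2 = 12.4 mW/cm², polarized at 20°.
I₂ = I₁ · cos²(60°) = 12.4 · 0.25 = 3.1 mW/cm².
I₃ = I₂ · cos²(60°) = 3.1 · 0.25 = 0.775 mW/cm².
I₄ = I₃ · cos²(25°) = 0.775 · 0.8214 = 0.6366 mW/cm².
I₅ = I₄ · cos²(45°) = 0.6366 · 0.5 = 0.3183 mW/cm².

I ≈ 0.318 mW/cm²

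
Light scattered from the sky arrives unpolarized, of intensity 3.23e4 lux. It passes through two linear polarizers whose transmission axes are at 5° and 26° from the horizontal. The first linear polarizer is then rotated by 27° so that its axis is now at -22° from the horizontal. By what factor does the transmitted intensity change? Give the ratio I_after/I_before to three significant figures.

Before rotation:
Unpolarized light through the first polarizer → I₁ = ½ I₀, now polarized at 5°.
I₂ = I₁ cos²(26° − 5°) = 0.5 I₀ · cos²(21°) = 0.4358 I₀.
After rotation:
Unpolarized light through the first polarizer → I₁ = ½ I₀, now polarized at -22°.
I₂ = I₁ cos²(26° + 22°) = 0.5 I₀ · cos²(48°) = 0.2239 I₀.
Ratio = 0.2239 / 0.4358 = 0.5137.

I_new/I_old ≈ 0.514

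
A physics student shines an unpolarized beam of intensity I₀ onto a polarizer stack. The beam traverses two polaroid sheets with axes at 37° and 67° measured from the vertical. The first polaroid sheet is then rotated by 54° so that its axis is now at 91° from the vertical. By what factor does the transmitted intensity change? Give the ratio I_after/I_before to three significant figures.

Before rotation:
Unpolarized light through the first polarizer → I₁ = ½ I₀, now polarized at 37°.
I₂ = I₁ cos²(67° − 37°) = 0.5 I₀ · cos²(30°) = 0.375 I₀.
After rotation:
Unpolarized light through the first polarizer → I₁ = ½ I₀, now polarized at 91°.
I₂ = I₁ cos²(67° − 91°) = 0.5 I₀ · cos²(24°) = 0.4173 I₀.
Ratio = 0.4173 / 0.375 = 1.113.

I_new/I_old ≈ 1.11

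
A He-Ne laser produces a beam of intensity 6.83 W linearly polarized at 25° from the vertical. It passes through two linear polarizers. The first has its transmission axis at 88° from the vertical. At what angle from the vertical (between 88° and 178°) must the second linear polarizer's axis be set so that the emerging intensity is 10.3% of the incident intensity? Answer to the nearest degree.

θ ≈ 133°

I₁ = I₀ cos²(88° − 25°) = I₀ cos²(63°) = 0.2061 I₀.
Need I₂/I₀ = 0.103, so cos²(θ − 88°) = 0.103 / 0.2061 = 0.4997.
θ − 88° = arccos(√0.4997) = 45.0°, giving θ ≈ 88 + 45.0 = 133.0°.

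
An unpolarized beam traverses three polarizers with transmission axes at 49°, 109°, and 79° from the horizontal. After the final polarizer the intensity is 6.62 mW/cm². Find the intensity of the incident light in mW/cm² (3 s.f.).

I₀ ≈ 70.6 mW/cm²

Unpolarized light through the first polarizer → I₁ = ½ I₀, now polarized at 49°.
I₂ = I₁ cos²(109° − 49°) = 0.5 I₀ · cos²(60°) = 0.125 I₀.
I₃ = I₂ cos²(79° − 109°) = 0.125 I₀ · cos²(30°) = 0.09375 I₀.
So 6.62 mW/cm² = 0.09375 I₀, giving I₀ = 6.62/0.09375 = 70.61 mW/cm².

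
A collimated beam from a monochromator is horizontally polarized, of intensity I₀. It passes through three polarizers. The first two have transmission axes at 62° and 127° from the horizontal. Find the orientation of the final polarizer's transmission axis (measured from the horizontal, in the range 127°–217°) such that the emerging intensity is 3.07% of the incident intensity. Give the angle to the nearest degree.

θ ≈ 155°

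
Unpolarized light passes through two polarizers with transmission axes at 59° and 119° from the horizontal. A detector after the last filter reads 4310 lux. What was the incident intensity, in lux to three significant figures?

Unpolarized light through the first polarizer → I₁ = ½ I₀, now polarized at 59°.
I₂ = I₁ cos²(119° − 59°) = 0.5 I₀ · cos²(60°) = 0.125 I₀.
So 4310 lux = 0.125 I₀, giving I₀ = 4310/0.125 = 3.448e+04 lux.

I₀ ≈ 3.45e4 lux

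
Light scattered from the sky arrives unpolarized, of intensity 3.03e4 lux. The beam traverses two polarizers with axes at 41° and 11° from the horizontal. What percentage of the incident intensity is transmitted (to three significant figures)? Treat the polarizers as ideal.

≈ 37.5%

Unpolarized light through the first polarizer → I₁ = 3.03e4 lux/2 = 1.515e+04 lux, polarized at 41°.
I₂ = I₁ · cos²(30°) = 1.515e+04 · 0.75 = 1.136e+04 lux.
That is 37.5% of the incident intensity.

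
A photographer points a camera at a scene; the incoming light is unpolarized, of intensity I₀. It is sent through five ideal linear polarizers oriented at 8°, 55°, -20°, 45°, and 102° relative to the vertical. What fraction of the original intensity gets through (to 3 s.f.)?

≈ 0.000825 I₀

Unpolarized light through the first polarizer → I₁ = ½ I₀, now polarized at 8°.
I₂ = I₁ cos²(55° − 8°) = 0.5 I₀ · cos²(47°) = 0.2326 I₀.
I₃ = I₂ cos²(-20° − 55°) = 0.2326 I₀ · cos²(75°) = 0.01558 I₀.
I₄ = I₃ cos²(45° + 20°) = 0.01558 I₀ · cos²(65°) = 0.002782 I₀.
I₅ = I₄ cos²(102° − 45°) = 0.002782 I₀ · cos²(57°) = 0.0008254 I₀.
Transmitted fraction = 0.0008254.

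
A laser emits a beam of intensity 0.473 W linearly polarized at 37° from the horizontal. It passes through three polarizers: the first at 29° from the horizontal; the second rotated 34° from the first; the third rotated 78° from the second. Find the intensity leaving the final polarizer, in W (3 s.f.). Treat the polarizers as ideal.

I ≈ 0.0138 W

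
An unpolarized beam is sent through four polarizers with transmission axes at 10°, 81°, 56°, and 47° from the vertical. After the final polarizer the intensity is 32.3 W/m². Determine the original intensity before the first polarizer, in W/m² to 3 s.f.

I₀ ≈ 761 W/m²

Unpolarized light through the first polarizer → I₁ = ½ I₀, now polarized at 10°.
I₂ = I₁ cos²(81° − 10°) = 0.5 I₀ · cos²(71°) = 0.053 I₀.
I₃ = I₂ cos²(56° − 81°) = 0.053 I₀ · cos²(25°) = 0.04353 I₀.
I₄ = I₃ cos²(47° − 56°) = 0.04353 I₀ · cos²(9°) = 0.04247 I₀.
So 32.3 W/m² = 0.04247 I₀, giving I₀ = 32.3/0.04247 = 760.6 W/m².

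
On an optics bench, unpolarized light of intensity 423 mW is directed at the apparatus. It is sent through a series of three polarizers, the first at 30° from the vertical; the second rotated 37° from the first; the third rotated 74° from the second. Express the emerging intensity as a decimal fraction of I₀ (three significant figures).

Unpolarized light through the first polarizer → I₁ = 423 mW/2 = 211.5 mW, polarized at 30°.
I₂ = I₁ · cos²(37°) = 211.5 · 0.6378 = 134.9 mW.
I₃ = I₂ · cos²(74°) = 134.9 · 0.07598 = 10.25 mW.
Transmitted fraction = 0.02423.

I/I₀ ≈ 0.0242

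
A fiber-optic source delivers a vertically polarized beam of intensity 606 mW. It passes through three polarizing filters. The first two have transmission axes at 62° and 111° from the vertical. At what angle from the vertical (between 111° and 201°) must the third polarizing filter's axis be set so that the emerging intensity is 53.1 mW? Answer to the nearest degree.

θ ≈ 127°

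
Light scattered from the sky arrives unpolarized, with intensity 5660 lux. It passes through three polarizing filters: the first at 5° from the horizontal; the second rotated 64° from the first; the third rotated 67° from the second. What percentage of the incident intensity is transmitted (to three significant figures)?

≈ 1.47%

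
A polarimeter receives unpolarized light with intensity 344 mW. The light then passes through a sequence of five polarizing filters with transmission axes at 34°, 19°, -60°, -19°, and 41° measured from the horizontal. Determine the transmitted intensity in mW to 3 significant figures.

Unpolarized light through the first polarizer → I₁ = 344 mW/2 = 172 mW, polarized at 34°.
I₂ = I₁ · cos²(15°) = 172 · 0.933 = 160.5 mW.
I₃ = I₂ · cos²(79°) = 160.5 · 0.03641 = 5.843 mW.
I₄ = I₃ · cos²(41°) = 5.843 · 0.5696 = 3.328 mW.
I₅ = I₄ · cos²(60°) = 3.328 · 0.25 = 0.832 mW.

I ≈ 0.832 mW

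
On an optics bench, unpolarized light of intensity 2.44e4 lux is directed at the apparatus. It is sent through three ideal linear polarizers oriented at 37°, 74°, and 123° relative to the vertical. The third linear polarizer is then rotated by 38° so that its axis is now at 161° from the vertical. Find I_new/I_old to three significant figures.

Before rotation:
Unpolarized light through the first polarizer → I₁ = ½ I₀, now polarized at 37°.
I₂ = I₁ cos²(74° − 37°) = 0.5 I₀ · cos²(37°) = 0.3189 I₀.
I₃ = I₂ cos²(123° − 74°) = 0.3189 I₀ · cos²(49°) = 0.1373 I₀.
After rotation:
Unpolarized light through the first polarizer → I₁ = ½ I₀, now polarized at 37°.
I₂ = I₁ cos²(74° − 37°) = 0.5 I₀ · cos²(37°) = 0.3189 I₀.
I₃ = I₂ cos²(161° − 74°) = 0.3189 I₀ · cos²(87°) = 0.0008735 I₀.
Ratio = 0.0008735 / 0.1373 = 0.006364.

I_new/I_old ≈ 0.00636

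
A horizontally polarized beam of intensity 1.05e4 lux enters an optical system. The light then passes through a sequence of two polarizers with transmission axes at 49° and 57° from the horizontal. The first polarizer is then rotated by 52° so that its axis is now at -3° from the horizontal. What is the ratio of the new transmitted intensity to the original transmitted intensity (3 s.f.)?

I_new/I_old ≈ 0.591

Before rotation:
By Malus's law, I₁ = I₀ cos²(49° − 0°) = I₀ cos²(49°) = 0.4304 I₀.
I₂ = I₁ cos²(57° − 49°) = 0.4304 I₀ · cos²(8°) = 0.4221 I₀.
After rotation:
I₁ = I₀ cos²(-3° − 0°) = I₀ cos²(3°) = 0.9973 I₀.
I₂ = I₁ cos²(57° + 3°) = 0.9973 I₀ · cos²(60°) = 0.2493 I₀.
Ratio = 0.2493 / 0.4221 = 0.5907.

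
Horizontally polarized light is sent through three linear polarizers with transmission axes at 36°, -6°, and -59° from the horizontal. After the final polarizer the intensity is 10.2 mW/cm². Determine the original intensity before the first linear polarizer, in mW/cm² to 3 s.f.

I₀ ≈ 77.9 mW/cm²

I₁ = I₀ cos²(36° − 0°) = I₀ cos²(36°) = 0.6545 I₀.
I₂ = I₁ cos²(-6° − 36°) = 0.6545 I₀ · cos²(42°) = 0.3615 I₀.
I₃ = I₂ cos²(-59° + 6°) = 0.3615 I₀ · cos²(53°) = 0.1309 I₀.
So 10.2 mW/cm² = 0.1309 I₀, giving I₀ = 10.2/0.1309 = 77.91 mW/cm².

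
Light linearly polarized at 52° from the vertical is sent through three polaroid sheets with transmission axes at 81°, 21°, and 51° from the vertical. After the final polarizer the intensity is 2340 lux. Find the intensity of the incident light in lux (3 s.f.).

I₀ ≈ 1.63e4 lux

By Malus's law, I₁ = I₀ cos²(81° − 52°) = I₀ cos²(29°) = 0.765 I₀.
I₂ = I₁ cos²(21° − 81°) = 0.765 I₀ · cos²(60°) = 0.1912 I₀.
I₃ = I₂ cos²(51° − 21°) = 0.1912 I₀ · cos²(30°) = 0.1434 I₀.
So 2340 lux = 0.1434 I₀, giving I₀ = 2340/0.1434 = 1.631e+04 lux.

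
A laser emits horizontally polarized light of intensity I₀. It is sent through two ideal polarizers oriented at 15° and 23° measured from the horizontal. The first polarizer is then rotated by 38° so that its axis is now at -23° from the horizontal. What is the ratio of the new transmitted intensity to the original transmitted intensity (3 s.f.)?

I_new/I_old ≈ 0.447

Before rotation:
I₁ = I₀ cos²(15° − 0°) = I₀ cos²(15°) = 0.933 I₀.
I₂ = I₁ cos²(23° − 15°) = 0.933 I₀ · cos²(8°) = 0.9149 I₀.
After rotation:
I₁ = I₀ cos²(-23° − 0°) = I₀ cos²(23°) = 0.8473 I₀.
I₂ = I₁ cos²(23° + 23°) = 0.8473 I₀ · cos²(46°) = 0.4089 I₀.
Ratio = 0.4089 / 0.9149 = 0.4469.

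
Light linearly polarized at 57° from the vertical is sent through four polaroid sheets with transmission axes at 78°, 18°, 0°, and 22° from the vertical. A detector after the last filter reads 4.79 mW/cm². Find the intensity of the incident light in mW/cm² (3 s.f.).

I₀ ≈ 28.3 mW/cm²

I₁ = I₀ cos²(78° − 57°) = I₀ cos²(21°) = 0.8716 I₀.
I₂ = I₁ cos²(18° − 78°) = 0.8716 I₀ · cos²(60°) = 0.2179 I₀.
I₃ = I₂ cos²(0° − 18°) = 0.2179 I₀ · cos²(18°) = 0.1971 I₀.
I₄ = I₃ cos²(22° − 0°) = 0.1971 I₀ · cos²(22°) = 0.1694 I₀.
So 4.79 mW/cm² = 0.1694 I₀, giving I₀ = 4.79/0.1694 = 28.27 mW/cm².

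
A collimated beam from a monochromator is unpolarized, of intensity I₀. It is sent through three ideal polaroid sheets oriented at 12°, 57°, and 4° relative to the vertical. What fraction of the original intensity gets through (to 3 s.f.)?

Unpolarized light through the first polarizer → I₁ = ½ I₀, now polarized at 12°.
I₂ = I₁ cos²(57° − 12°) = 0.5 I₀ · cos²(45°) = 0.25 I₀.
I₃ = I₂ cos²(4° − 57°) = 0.25 I₀ · cos²(53°) = 0.09055 I₀.
Transmitted fraction = 0.09055.

≈ 0.0905 I₀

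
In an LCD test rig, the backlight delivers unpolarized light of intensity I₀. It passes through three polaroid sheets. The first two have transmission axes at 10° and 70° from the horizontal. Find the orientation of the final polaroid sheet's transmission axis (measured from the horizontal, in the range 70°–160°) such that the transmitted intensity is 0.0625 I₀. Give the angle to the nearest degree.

θ ≈ 115°

Unpolarized light through the first polarizer → I₁ = ½ I₀, now polarized at 10°.
I₂ = I₁ cos²(70° − 10°) = 0.5 I₀ · cos²(60°) = 0.125 I₀.
Need I₃/I₀ = 0.0625, so cos²(θ − 70°) = 0.0625 / 0.125 = 0.5.
θ − 70° = arccos(√0.5) = 45.0°, giving θ ≈ 70 + 45.0 = 115.0°.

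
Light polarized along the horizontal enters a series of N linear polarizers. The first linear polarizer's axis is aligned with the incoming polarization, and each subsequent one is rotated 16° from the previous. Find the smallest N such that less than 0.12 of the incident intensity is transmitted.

First polarizer is aligned with the polarization: full transmission.
Each further stage multiplies by cos²(16°) = 0.924.
After N polarizers: T = 0.924^(N−1). Require T < 0.12 ⇒ N−1 > ln(0.12)/ln(0.924) = 26.83, so N−1 ≥ 27 and N = 28.
Check: N=28 gives T = 0.1184 < 0.12; N=27 gives T = 0.1282.

N = 28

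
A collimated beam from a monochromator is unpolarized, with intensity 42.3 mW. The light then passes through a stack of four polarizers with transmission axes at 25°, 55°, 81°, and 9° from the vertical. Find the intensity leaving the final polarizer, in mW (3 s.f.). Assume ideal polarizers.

I ≈ 1.22 mW

Unpolarized light through the first polarizer → I₁ = 42.3 mW/2 = 21.15 mW, polarized at 25°.
I₂ = I₁ · cos²(30°) = 21.15 · 0.75 = 15.86 mW.
I₃ = I₂ · cos²(26°) = 15.86 · 0.8078 = 12.81 mW.
I₄ = I₃ · cos²(72°) = 12.81 · 0.09549 = 1.224 mW.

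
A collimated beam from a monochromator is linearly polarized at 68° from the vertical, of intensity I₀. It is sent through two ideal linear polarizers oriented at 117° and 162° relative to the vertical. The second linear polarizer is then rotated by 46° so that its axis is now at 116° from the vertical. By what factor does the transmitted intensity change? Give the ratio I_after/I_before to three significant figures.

Before rotation:
By Malus's law, I₁ = I₀ cos²(117° − 68°) = I₀ cos²(49°) = 0.4304 I₀.
I₂ = I₁ cos²(162° − 117°) = 0.4304 I₀ · cos²(45°) = 0.2152 I₀.
After rotation:
I₁ = I₀ cos²(117° − 68°) = I₀ cos²(49°) = 0.4304 I₀.
I₂ = I₁ cos²(116° − 117°) = 0.4304 I₀ · cos²(1°) = 0.4303 I₀.
Ratio = 0.4303 / 0.2152 = 1.999.

I_new/I_old ≈ 2.00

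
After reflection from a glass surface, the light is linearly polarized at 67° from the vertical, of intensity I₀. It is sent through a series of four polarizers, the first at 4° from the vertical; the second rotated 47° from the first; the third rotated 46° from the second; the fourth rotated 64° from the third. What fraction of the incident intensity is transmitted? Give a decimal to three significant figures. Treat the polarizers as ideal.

≈ 0.00889 I₀

I₁ = I₀ cos²(4° − 67°) = I₀ cos²(63°) = 0.2061 I₀.
I₂ = I₁ cos²(47°) = 0.2061 · 0.4651 I₀ = 0.09587 I₀.
I₃ = I₂ cos²(46°) = 0.09587 · 0.4826 I₀ = 0.04626 I₀.
I₄ = I₃ cos²(64°) = 0.04626 · 0.1922 I₀ = 0.00889 I₀.
Transmitted fraction = 0.00889.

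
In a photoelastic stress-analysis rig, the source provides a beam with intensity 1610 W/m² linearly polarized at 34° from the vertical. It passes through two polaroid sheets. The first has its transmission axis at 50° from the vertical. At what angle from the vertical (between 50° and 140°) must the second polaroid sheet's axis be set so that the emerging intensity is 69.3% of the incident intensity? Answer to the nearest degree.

θ ≈ 80°

By Malus's law, I₁ = I₀ cos²(50° − 34°) = I₀ cos²(16°) = 0.924 I₀.
Need I₂/I₀ = 0.693, so cos²(θ − 50°) = 0.693 / 0.924 = 0.75.
θ − 50° = arccos(√0.75) = 30.0°, giving θ ≈ 50 + 30.0 = 80.0°.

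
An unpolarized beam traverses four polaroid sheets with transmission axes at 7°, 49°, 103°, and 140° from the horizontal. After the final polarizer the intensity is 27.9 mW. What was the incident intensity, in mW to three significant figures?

I₀ ≈ 459 mW

Unpolarized light through the first polarizer → I₁ = ½ I₀, now polarized at 7°.
I₂ = I₁ cos²(49° − 7°) = 0.5 I₀ · cos²(42°) = 0.2761 I₀.
I₃ = I₂ cos²(103° − 49°) = 0.2761 I₀ · cos²(54°) = 0.0954 I₀.
I₄ = I₃ cos²(140° − 103°) = 0.0954 I₀ · cos²(37°) = 0.06085 I₀.
So 27.9 mW = 0.06085 I₀, giving I₀ = 27.9/0.06085 = 458.5 mW.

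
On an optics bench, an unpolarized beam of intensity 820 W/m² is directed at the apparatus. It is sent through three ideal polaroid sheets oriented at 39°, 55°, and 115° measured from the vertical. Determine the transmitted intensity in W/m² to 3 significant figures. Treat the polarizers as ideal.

I ≈ 94.7 W/m²

Unpolarized light through the first polarizer → I₁ = 820 W/m²/2 = 410 W/m², polarized at 39°.
I₂ = I₁ · cos²(16°) = 410 · 0.924 = 378.8 W/m².
I₃ = I₂ · cos²(60°) = 378.8 · 0.25 = 94.71 W/m².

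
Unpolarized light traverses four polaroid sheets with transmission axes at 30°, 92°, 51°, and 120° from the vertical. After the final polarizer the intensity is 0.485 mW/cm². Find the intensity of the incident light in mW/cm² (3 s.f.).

I₀ ≈ 60.2 mW/cm²

Unpolarized light through the first polarizer → I₁ = ½ I₀, now polarized at 30°.
I₂ = I₁ cos²(92° − 30°) = 0.5 I₀ · cos²(62°) = 0.1102 I₀.
I₃ = I₂ cos²(51° − 92°) = 0.1102 I₀ · cos²(41°) = 0.06277 I₀.
I₄ = I₃ cos²(120° − 51°) = 0.06277 I₀ · cos²(69°) = 0.008061 I₀.
So 0.485 mW/cm² = 0.008061 I₀, giving I₀ = 0.485/0.008061 = 60.16 mW/cm².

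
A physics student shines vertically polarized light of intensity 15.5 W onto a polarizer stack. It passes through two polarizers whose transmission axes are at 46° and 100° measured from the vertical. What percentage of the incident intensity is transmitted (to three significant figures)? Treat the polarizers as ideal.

≈ 16.7%

I₁ = 15.5 W · cos²(46°) = 7.48 W.
I₂ = I₁ · cos²(54°) = 7.48 · 0.3455 = 2.584 W.
That is 16.67% of the incident intensity.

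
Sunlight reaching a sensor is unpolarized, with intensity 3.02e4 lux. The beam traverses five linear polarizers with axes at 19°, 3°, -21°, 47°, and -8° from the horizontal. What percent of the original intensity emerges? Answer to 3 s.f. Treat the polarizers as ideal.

≈ 1.78%

Unpolarized light through the first polarizer → I₁ = 3.02e4 lux/2 = 1.51e+04 lux, polarized at 19°.
I₂ = I₁ · cos²(16°) = 1.51e+04 · 0.924 = 1.395e+04 lux.
I₃ = I₂ · cos²(24°) = 1.395e+04 · 0.8346 = 1.164e+04 lux.
I₄ = I₃ · cos²(68°) = 1.164e+04 · 0.1403 = 1634 lux.
I₅ = I₄ · cos²(55°) = 1634 · 0.329 = 537.6 lux.
That is 1.78% of the incident intensity.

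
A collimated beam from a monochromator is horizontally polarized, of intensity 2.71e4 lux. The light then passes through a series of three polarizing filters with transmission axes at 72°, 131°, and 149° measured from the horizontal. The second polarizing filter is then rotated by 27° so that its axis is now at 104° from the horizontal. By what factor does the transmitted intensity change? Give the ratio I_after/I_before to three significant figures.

I_new/I_old ≈ 1.50

Before rotation:
I₁ = I₀ cos²(72° − 0°) = I₀ cos²(72°) = 0.09549 I₀.
I₂ = I₁ cos²(131° − 72°) = 0.09549 I₀ · cos²(59°) = 0.02533 I₀.
I₃ = I₂ cos²(149° − 131°) = 0.02533 I₀ · cos²(18°) = 0.02291 I₀.
After rotation:
I₁ = I₀ cos²(72° − 0°) = I₀ cos²(72°) = 0.09549 I₀.
I₂ = I₁ cos²(104° − 72°) = 0.09549 I₀ · cos²(32°) = 0.06868 I₀.
I₃ = I₂ cos²(149° − 104°) = 0.06868 I₀ · cos²(45°) = 0.03434 I₀.
Ratio = 0.03434 / 0.02291 = 1.499.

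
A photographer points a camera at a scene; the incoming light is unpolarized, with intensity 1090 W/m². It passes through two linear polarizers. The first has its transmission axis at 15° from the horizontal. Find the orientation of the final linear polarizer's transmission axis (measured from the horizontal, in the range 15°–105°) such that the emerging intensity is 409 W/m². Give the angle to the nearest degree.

Unpolarized light through the first polarizer → I₁ = ½ I₀, now polarized at 15°.
Target fraction: 409 / 1090 W/m² = 0.3752 of I₀.
Need I₂/I₀ = 0.3752, so cos²(θ − 15°) = 0.3752 / 0.5 = 0.7505.
θ − 15° = arccos(√0.7505) = 30.0°, giving θ ≈ 15 + 30.0 = 45.0°.

θ ≈ 45°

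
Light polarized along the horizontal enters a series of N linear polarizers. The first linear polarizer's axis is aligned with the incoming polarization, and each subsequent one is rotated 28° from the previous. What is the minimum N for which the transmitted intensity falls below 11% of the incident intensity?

N = 10

First polarizer is aligned with the polarization: full transmission.
Each further stage multiplies by cos²(28°) = 0.7796.
After N polarizers: T = 0.7796^(N−1). Require T < 0.11 ⇒ N−1 > ln(0.11)/ln(0.7796) = 8.87, so N−1 ≥ 9 and N = 10.
Check: N=10 gives T = 0.1064 < 0.11; N=9 gives T = 0.1364.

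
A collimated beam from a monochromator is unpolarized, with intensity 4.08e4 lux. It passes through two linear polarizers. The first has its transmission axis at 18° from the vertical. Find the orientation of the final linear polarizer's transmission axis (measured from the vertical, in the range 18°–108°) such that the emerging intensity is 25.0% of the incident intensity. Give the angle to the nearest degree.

θ ≈ 63°

Unpolarized light through the first polarizer → I₁ = ½ I₀, now polarized at 18°.
Need I₂/I₀ = 0.25, so cos²(θ − 18°) = 0.25 / 0.5 = 0.5.
θ − 18° = arccos(√0.5) = 45.0°, giving θ ≈ 18 + 45.0 = 63.0°.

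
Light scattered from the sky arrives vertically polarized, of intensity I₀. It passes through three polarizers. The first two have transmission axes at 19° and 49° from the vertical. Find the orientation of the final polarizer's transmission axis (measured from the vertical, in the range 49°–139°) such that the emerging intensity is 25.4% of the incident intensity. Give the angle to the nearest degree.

θ ≈ 101°

By Malus's law, I₁ = I₀ cos²(19° − 0°) = I₀ cos²(19°) = 0.894 I₀.
I₂ = I₁ cos²(49° − 19°) = 0.894 I₀ · cos²(30°) = 0.6705 I₀.
Need I₃/I₀ = 0.254, so cos²(θ − 49°) = 0.254 / 0.6705 = 0.3788.
θ − 49° = arccos(√0.3788) = 52.0°, giving θ ≈ 49 + 52.0 = 101.0°.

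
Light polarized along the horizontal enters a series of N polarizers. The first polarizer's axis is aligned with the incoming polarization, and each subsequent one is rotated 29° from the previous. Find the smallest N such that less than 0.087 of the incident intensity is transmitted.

First polarizer is aligned with the polarization: full transmission.
Each further stage multiplies by cos²(29°) = 0.765.
After N polarizers: T = 0.765^(N−1). Require T < 0.087 ⇒ N−1 > ln(0.087)/ln(0.765) = 9.11, so N−1 ≥ 10 and N = 11.
Check: N=11 gives T = 0.06861 < 0.087; N=10 gives T = 0.08969.

N = 11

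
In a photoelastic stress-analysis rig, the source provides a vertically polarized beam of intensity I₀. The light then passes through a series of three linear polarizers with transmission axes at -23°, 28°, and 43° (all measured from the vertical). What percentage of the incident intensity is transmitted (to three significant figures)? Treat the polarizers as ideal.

≈ 31.3%

By Malus's law, I₁ = I₀ cos²(-23° − 0°) = I₀ cos²(23°) = 0.8473 I₀.
I₂ = I₁ cos²(28° + 23°) = 0.8473 I₀ · cos²(51°) = 0.3356 I₀.
I₃ = I₂ cos²(43° − 28°) = 0.3356 I₀ · cos²(15°) = 0.3131 I₀.
That is 31.31% of the incident intensity.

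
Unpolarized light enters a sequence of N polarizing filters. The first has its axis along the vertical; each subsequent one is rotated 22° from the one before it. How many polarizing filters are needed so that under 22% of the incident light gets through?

N = 7

First polarizer halves the unpolarized light: factor 1/2.
Each further stage multiplies by cos²(22°) = 0.8597.
After N polarizers: T = 0.5·0.8597^(N−1). Require T < 0.22 ⇒ N−1 > ln(0.22/0.5)/ln(0.8597) = 5.43, so N−1 ≥ 6 and N = 7.
Check: N=7 gives T = 0.2018 < 0.22; N=6 gives T = 0.2348.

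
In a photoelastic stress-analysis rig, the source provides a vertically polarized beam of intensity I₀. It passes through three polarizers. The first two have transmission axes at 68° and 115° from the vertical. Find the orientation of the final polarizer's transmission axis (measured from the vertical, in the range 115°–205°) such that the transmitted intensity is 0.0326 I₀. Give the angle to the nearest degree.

θ ≈ 160°

I₁ = I₀ cos²(68° − 0°) = I₀ cos²(68°) = 0.1403 I₀.
I₂ = I₁ cos²(115° − 68°) = 0.1403 I₀ · cos²(47°) = 0.06527 I₀.
Need I₃/I₀ = 0.0326, so cos²(θ − 115°) = 0.0326 / 0.06527 = 0.4995.
θ − 115° = arccos(√0.4995) = 45.0°, giving θ ≈ 115 + 45.0 = 160.0°.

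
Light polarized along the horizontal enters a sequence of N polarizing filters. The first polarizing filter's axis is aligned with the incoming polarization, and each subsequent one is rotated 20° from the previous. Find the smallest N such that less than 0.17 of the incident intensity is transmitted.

N = 16

First polarizer is aligned with the polarization: full transmission.
Each further stage multiplies by cos²(20°) = 0.883.
After N polarizers: T = 0.883^(N−1). Require T < 0.17 ⇒ N−1 > ln(0.17)/ln(0.883) = 14.24, so N−1 ≥ 15 and N = 16.
Check: N=16 gives T = 0.1547 < 0.17; N=15 gives T = 0.1752.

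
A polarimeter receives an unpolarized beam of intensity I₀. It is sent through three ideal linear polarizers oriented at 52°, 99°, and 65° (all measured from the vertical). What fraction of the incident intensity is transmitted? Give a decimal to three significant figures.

≈ 0.160 I₀

Unpolarized light through the first polarizer → I₁ = ½ I₀, now polarized at 52°.
I₂ = I₁ cos²(99° − 52°) = 0.5 I₀ · cos²(47°) = 0.2326 I₀.
I₃ = I₂ cos²(65° − 99°) = 0.2326 I₀ · cos²(34°) = 0.1598 I₀.
Transmitted fraction = 0.1598.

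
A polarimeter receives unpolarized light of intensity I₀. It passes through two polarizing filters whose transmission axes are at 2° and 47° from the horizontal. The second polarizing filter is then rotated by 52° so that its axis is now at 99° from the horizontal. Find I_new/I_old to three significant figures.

I_new/I_old ≈ 0.0297

Before rotation:
Unpolarized light through the first polarizer → I₁ = ½ I₀, now polarized at 2°.
I₂ = I₁ cos²(47° − 2°) = 0.5 I₀ · cos²(45°) = 0.25 I₀.
After rotation:
Unpolarized light through the first polarizer → I₁ = ½ I₀, now polarized at 2°.
Angle between axes 1 and 2: 83°. I₂ = 0.5 I₀ · cos²(83°) = 0.007426 I₀.
Ratio = 0.007426 / 0.25 = 0.0297.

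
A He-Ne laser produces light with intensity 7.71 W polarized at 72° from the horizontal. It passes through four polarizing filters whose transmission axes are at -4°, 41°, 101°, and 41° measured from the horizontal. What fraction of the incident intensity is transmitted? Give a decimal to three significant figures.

I₁ = 7.71 W · cos²(76°) = 0.4512 W.
I₂ = I₁ · cos²(45°) = 0.4512 · 0.5 = 0.2256 W.
I₃ = I₂ · cos²(60°) = 0.2256 · 0.25 = 0.0564 W.
I₄ = I₃ · cos²(60°) = 0.0564 · 0.25 = 0.0141 W.
Transmitted fraction = 0.001829.

I/I₀ ≈ 0.00183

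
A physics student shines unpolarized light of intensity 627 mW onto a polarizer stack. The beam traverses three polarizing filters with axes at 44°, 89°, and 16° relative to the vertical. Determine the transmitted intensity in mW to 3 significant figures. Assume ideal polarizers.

Unpolarized light through the first polarizer → I₁ = 627 mW/2 = 313.5 mW, polarized at 44°.
I₂ = I₁ · cos²(45°) = 313.5 · 0.5 = 156.8 mW.
I₃ = I₂ · cos²(73°) = 156.8 · 0.08548 = 13.4 mW.

I ≈ 13.4 mW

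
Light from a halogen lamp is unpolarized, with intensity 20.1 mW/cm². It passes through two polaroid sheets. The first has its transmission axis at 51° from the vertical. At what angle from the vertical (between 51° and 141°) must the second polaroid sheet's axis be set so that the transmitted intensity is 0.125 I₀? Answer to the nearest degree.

Unpolarized light through the first polarizer → I₁ = ½ I₀, now polarized at 51°.
Need I₂/I₀ = 0.125, so cos²(θ − 51°) = 0.125 / 0.5 = 0.25.
θ − 51° = arccos(√0.25) = 60.0°, giving θ ≈ 51 + 60.0 = 111.0°.

θ ≈ 111°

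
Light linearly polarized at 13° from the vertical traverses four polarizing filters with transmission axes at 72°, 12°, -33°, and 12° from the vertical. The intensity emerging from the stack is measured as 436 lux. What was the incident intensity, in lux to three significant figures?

I₀ ≈ 2.63e4 lux

I₁ = I₀ cos²(72° − 13°) = I₀ cos²(59°) = 0.2653 I₀.
I₂ = I₁ cos²(12° − 72°) = 0.2653 I₀ · cos²(60°) = 0.06632 I₀.
I₃ = I₂ cos²(-33° − 12°) = 0.06632 I₀ · cos²(45°) = 0.03316 I₀.
I₄ = I₃ cos²(12° + 33°) = 0.03316 I₀ · cos²(45°) = 0.01658 I₀.
So 436 lux = 0.01658 I₀, giving I₀ = 436/0.01658 = 2.63e+04 lux.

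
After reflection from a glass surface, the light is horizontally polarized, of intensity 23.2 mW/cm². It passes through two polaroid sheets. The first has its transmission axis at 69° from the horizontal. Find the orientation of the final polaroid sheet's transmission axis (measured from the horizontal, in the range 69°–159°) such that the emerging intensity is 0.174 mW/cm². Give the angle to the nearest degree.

I₁ = I₀ cos²(69° − 0°) = I₀ cos²(69°) = 0.1284 I₀.
Target fraction: 0.174 / 23.2 mW/cm² = 0.0075 of I₀.
Need I₂/I₀ = 0.0075, so cos²(θ − 69°) = 0.0075 / 0.1284 = 0.0584.
θ − 69° = arccos(√0.0584) = 76.0°, giving θ ≈ 69 + 76.0 = 145.0°.

θ ≈ 145°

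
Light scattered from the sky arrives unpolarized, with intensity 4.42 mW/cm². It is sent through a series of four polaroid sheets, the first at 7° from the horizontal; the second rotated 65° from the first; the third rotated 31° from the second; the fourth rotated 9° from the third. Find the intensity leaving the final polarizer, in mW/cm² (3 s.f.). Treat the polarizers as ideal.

I ≈ 0.283 mW/cm²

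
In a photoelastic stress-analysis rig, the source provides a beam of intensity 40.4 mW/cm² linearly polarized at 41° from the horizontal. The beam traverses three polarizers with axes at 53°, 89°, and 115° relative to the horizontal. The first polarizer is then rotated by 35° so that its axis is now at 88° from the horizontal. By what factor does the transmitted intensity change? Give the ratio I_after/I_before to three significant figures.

I_new/I_old ≈ 0.743

Before rotation:
I₁ = I₀ cos²(53° − 41°) = I₀ cos²(12°) = 0.9568 I₀.
I₂ = I₁ cos²(89° − 53°) = 0.9568 I₀ · cos²(36°) = 0.6262 I₀.
I₃ = I₂ cos²(115° − 89°) = 0.6262 I₀ · cos²(26°) = 0.5059 I₀.
After rotation:
I₁ = I₀ cos²(88° − 41°) = I₀ cos²(47°) = 0.4651 I₀.
I₂ = I₁ cos²(89° − 88°) = 0.4651 I₀ · cos²(1°) = 0.465 I₀.
I₃ = I₂ cos²(115° − 89°) = 0.465 I₀ · cos²(26°) = 0.3756 I₀.
Ratio = 0.3756 / 0.5059 = 0.7425.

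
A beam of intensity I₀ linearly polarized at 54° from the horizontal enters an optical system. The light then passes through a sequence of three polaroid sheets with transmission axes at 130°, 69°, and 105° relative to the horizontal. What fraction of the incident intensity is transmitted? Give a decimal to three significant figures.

≈ 0.00900 I₀

I₁ = I₀ cos²(130° − 54°) = I₀ cos²(76°) = 0.05853 I₀.
I₂ = I₁ cos²(69° − 130°) = 0.05853 I₀ · cos²(61°) = 0.01376 I₀.
I₃ = I₂ cos²(105° − 69°) = 0.01376 I₀ · cos²(36°) = 0.009003 I₀.
Transmitted fraction = 0.009003.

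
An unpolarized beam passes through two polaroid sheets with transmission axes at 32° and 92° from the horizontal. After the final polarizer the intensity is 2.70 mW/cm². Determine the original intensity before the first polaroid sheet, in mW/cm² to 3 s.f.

Unpolarized light through the first polarizer → I₁ = ½ I₀, now polarized at 32°.
I₂ = I₁ cos²(92° − 32°) = 0.5 I₀ · cos²(60°) = 0.125 I₀.
So 2.70 mW/cm² = 0.125 I₀, giving I₀ = 2.70/0.125 = 21.6 mW/cm².

I₀ ≈ 21.6 mW/cm²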